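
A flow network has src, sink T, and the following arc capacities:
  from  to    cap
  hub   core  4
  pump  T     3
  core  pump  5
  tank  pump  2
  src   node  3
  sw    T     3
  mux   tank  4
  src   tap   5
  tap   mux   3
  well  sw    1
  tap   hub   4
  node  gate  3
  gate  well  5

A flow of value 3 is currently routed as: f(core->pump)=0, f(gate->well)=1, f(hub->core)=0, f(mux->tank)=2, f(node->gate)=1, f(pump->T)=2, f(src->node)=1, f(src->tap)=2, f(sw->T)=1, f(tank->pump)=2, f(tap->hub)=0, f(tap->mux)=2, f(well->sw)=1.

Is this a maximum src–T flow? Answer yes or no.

Residual path src->tap->hub->core->pump->T has bottleneck 1 > 0.
Pushing 1 along it raises the flow to 4, so the given flow is not maximum.

No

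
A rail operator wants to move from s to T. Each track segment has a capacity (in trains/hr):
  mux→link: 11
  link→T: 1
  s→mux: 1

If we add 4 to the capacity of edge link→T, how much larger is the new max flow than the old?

0

Original max flow = 1.
Edge link→T does not cross the min cut (source side {s}), so extra capacity there cannot help.
New max flow = 1. Increase = 0.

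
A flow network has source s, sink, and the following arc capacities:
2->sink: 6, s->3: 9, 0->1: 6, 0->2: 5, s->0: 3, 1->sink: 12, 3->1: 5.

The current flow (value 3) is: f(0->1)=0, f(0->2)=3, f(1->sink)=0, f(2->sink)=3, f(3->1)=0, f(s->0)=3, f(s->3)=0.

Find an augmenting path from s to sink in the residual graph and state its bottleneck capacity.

s->3->1->sink, bottleneck 5

Residual along s->3->1->sink: s->3: 9, 3->1: 5, 1->sink: 12.
Bottleneck = min = 5.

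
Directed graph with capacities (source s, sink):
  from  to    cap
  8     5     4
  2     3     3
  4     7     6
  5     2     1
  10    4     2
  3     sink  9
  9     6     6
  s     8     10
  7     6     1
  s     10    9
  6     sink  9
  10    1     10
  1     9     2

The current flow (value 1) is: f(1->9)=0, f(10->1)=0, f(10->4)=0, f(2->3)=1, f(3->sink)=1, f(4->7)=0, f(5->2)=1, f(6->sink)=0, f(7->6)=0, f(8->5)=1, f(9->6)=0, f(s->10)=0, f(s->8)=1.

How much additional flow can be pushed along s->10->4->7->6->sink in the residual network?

Residual capacities along the path: s->10: 9, 10->4: 2, 4->7: 6, 7->6: 1, 6->sink: 9.
Minimum is 1.

1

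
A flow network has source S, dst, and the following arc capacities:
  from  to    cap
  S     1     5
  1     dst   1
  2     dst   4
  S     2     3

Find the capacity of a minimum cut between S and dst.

Max flow = 4 (via 2 augmenting paths).
In the residual at optimum, the set reachable from S is {1, S}.
Cut edges: S→2 (cap 3), 1→dst (cap 1). Sum = 4.

4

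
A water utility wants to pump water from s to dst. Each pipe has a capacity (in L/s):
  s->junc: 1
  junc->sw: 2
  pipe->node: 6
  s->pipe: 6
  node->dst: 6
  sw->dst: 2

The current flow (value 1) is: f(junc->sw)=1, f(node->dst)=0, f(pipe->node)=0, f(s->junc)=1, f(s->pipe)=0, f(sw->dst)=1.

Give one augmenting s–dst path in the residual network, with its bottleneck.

s->pipe->node->dst, bottleneck 6

Residual along s->pipe->node->dst: s->pipe: 6, pipe->node: 6, node->dst: 6.
Bottleneck = min = 6.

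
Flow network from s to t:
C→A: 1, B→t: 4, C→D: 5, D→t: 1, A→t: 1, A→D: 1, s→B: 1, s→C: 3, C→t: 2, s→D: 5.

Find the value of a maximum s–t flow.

Augment s→C→t: bottleneck 2. Total 2.
Augment s→D→t: bottleneck 1. Total 3.
Augment s→B→t: bottleneck 1. Total 4.
Augment s→C→A→t: bottleneck 1. Total 5.
No augmenting path remains in the residual graph.

5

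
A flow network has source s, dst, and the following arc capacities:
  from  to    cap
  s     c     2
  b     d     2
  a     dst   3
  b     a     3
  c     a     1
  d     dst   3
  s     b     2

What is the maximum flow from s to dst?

Augment s→c→a→dst: bottleneck 1. Total 1.
Augment s→b→a→dst: bottleneck 2. Total 3.
No augmenting path remains in the residual graph.

3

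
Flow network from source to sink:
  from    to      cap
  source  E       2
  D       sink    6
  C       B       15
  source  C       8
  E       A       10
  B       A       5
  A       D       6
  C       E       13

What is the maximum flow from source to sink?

Augment source->E->A->D->sink: bottleneck 2. Total 2.
Augment source->C->B->A->D->sink: bottleneck 4. Total 6.
No augmenting path remains in the residual graph.

6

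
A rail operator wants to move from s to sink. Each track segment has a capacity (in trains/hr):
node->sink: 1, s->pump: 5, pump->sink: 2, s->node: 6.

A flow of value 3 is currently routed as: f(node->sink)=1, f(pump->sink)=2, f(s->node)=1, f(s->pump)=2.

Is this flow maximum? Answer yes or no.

Yes

Residual reachable from s: {node, pump, s}; sink is not reachable.
Saturated cut: node->sink, pump->sink with total capacity 3 = current flow value. Flow is maximum.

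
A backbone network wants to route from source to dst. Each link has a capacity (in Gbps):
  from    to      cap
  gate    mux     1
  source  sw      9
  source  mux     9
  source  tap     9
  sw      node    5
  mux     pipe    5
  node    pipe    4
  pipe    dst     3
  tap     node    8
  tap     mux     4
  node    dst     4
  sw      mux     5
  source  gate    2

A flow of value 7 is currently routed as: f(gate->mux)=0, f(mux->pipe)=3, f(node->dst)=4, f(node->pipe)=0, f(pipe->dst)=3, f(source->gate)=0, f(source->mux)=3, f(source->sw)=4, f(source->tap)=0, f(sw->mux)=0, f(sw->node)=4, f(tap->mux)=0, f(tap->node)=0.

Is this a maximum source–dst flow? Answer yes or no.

Residual reachable from source: {gate, mux, node, pipe, source, sw, tap}; dst is not reachable.
Saturated cut: node->dst, pipe->dst with total capacity 7 = current flow value. Flow is maximum.

Yes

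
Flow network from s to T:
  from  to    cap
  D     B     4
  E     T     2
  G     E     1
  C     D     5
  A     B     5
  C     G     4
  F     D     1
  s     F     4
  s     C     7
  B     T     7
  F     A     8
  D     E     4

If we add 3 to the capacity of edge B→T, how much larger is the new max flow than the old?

1

Original max flow = 9.
After raising cap(B→T), augmenting paths through that edge carry 1 more unit.
New max flow = 10. Increase = 1.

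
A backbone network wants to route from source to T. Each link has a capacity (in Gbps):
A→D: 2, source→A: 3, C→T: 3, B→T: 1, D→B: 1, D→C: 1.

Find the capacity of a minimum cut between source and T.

Max flow = 2 (via 2 augmenting paths).
In the residual at optimum, the set reachable from source is {A, source}.
Cut edges: A→D (cap 2). Sum = 2.

2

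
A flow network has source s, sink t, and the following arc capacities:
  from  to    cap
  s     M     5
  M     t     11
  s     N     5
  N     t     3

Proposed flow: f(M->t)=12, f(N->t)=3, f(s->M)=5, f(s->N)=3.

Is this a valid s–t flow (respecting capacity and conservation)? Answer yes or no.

Capacity violated on M->t: flow 12 > capacity 11.

No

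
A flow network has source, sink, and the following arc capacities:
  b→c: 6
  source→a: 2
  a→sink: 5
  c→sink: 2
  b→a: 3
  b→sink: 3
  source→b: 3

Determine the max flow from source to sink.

5

Augment source→b→sink: bottleneck 3. Total 3.
Augment source→a→sink: bottleneck 2. Total 5.
No augmenting path remains in the residual graph.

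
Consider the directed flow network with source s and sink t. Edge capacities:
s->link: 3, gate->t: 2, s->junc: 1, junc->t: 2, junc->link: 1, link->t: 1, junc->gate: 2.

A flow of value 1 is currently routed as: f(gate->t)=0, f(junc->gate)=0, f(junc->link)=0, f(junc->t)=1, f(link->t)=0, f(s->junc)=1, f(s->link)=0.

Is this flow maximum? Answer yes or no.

Residual path s->link->t has bottleneck 1 > 0.
Pushing 1 along it raises the flow to 2, so the given flow is not maximum.

No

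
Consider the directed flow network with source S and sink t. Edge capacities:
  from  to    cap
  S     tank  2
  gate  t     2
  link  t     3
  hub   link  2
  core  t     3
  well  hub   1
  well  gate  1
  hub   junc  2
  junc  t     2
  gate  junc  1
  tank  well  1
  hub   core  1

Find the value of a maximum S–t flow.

1

Augment S→tank→well→gate→t: bottleneck 1. Total 1.
No augmenting path remains in the residual graph.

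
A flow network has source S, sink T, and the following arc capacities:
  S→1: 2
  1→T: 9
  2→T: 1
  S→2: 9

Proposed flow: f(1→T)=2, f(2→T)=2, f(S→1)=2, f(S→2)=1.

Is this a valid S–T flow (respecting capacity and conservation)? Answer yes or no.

No

Capacity violated on 2→T: flow 2 > capacity 1.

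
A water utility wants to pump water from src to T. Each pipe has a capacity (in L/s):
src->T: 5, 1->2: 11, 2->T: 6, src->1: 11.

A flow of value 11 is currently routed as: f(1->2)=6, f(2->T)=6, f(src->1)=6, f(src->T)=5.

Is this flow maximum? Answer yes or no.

Yes

Residual reachable from src: {1, 2, src}; T is not reachable.
Saturated cut: src->T, 2->T with total capacity 11 = current flow value. Flow is maximum.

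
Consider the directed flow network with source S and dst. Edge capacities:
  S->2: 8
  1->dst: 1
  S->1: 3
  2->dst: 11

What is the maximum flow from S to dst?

9

Augment S->2->dst: bottleneck 8. Total 8.
Augment S->1->dst: bottleneck 1. Total 9.
No augmenting path remains in the residual graph.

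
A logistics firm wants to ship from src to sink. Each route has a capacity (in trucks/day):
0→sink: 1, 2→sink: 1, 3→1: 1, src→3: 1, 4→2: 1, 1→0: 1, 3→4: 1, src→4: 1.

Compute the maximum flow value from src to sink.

2

Augment src→4→2→sink: bottleneck 1. Total 1.
Augment src→3→1→0→sink: bottleneck 1. Total 2.
No augmenting path remains in the residual graph.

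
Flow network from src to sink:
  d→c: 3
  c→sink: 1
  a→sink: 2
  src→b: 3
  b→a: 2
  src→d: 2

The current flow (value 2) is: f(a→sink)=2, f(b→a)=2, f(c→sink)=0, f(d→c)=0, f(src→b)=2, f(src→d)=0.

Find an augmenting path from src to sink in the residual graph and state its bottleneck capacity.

Residual along src→d→c→sink: src→d: 2, d→c: 3, c→sink: 1.
Bottleneck = min = 1.

src→d→c→sink, bottleneck 1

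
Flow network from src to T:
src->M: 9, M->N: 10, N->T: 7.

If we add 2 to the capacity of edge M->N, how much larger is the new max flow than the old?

Original max flow = 7.
Edge M->N does not cross the min cut (source side {M, N, src}), so extra capacity there cannot help.
New max flow = 7. Increase = 0.

0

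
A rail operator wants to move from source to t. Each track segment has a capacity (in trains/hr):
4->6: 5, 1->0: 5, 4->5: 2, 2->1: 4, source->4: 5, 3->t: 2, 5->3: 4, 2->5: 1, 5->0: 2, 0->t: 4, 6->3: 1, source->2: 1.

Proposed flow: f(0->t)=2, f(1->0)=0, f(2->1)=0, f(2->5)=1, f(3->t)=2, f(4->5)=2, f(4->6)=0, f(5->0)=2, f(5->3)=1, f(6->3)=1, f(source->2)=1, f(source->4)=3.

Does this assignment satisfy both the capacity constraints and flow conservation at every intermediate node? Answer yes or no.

No

Conservation fails at 4: inflow 3 ≠ outflow 2.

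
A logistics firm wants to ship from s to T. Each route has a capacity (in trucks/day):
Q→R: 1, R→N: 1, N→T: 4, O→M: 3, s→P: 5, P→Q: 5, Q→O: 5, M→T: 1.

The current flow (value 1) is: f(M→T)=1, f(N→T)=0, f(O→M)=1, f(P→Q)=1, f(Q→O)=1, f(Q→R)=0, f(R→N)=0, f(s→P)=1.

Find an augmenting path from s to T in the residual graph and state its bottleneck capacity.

s→P→Q→R→N→T, bottleneck 1

Residual along s→P→Q→R→N→T: s→P: 4, P→Q: 4, Q→R: 1, R→N: 1, N→T: 4.
Bottleneck = min = 1.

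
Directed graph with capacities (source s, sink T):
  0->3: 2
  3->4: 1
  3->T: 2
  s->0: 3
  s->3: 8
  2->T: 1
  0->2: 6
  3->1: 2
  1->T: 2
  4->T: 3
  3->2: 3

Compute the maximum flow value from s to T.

Augment s->3->T: bottleneck 2. Total 2.
Augment s->0->2->T: bottleneck 1. Total 3.
Augment s->3->1->T: bottleneck 2. Total 5.
Augment s->3->4->T: bottleneck 1. Total 6.
No augmenting path remains in the residual graph.

6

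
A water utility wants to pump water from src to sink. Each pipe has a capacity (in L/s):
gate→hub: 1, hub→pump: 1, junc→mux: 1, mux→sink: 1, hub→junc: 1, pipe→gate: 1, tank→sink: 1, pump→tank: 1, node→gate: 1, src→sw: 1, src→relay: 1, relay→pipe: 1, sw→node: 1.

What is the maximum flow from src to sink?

1

Augment src→sw→node→gate→hub→junc→mux→sink: bottleneck 1. Total 1.
No augmenting path remains in the residual graph.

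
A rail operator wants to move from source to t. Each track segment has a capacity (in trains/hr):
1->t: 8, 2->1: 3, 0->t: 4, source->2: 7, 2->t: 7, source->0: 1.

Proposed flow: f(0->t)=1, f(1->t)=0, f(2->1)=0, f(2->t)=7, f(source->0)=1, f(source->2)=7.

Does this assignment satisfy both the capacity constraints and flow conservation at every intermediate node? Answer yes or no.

Yes

Every edge has 0 ≤ f(e) ≤ cap(e).
At each intermediate node, inflow equals outflow.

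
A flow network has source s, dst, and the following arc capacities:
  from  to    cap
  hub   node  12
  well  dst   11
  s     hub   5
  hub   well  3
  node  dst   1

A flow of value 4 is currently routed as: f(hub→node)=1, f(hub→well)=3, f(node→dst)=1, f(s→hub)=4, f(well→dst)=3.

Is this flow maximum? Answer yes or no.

Residual reachable from s: {hub, node, s}; dst is not reachable.
Saturated cut: hub→well, node→dst with total capacity 4 = current flow value. Flow is maximum.

Yes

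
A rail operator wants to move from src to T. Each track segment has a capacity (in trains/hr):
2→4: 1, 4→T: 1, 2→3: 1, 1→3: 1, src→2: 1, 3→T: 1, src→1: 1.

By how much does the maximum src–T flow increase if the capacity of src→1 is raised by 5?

Original max flow = 2.
Even with extra capacity on src→1, another cut of capacity 2 remains binding.
New max flow = 2. Increase = 0.

0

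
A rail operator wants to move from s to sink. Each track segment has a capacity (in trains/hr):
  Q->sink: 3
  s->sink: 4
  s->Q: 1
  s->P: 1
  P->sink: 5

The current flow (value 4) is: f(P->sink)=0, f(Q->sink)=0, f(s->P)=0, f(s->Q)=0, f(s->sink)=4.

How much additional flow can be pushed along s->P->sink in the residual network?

Residual capacities along the path: s->P: 1, P->sink: 5.
Minimum is 1.

1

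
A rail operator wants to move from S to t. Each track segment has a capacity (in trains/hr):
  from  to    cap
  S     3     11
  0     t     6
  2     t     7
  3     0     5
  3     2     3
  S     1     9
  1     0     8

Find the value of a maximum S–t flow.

Augment S->1->0->t: bottleneck 6. Total 6.
Augment S->3->2->t: bottleneck 3. Total 9.
No augmenting path remains in the residual graph.

9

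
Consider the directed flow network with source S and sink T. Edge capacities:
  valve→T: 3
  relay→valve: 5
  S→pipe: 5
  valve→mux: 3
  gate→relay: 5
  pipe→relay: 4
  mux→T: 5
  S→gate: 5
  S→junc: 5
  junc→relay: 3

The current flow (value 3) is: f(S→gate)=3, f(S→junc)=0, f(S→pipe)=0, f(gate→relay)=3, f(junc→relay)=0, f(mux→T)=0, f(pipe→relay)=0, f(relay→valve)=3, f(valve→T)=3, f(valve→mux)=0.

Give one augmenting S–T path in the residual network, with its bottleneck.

Residual along S→gate→relay→valve→mux→T: S→gate: 2, gate→relay: 2, relay→valve: 2, valve→mux: 3, mux→T: 5.
Bottleneck = min = 2.

S→gate→relay→valve→mux→T, bottleneck 2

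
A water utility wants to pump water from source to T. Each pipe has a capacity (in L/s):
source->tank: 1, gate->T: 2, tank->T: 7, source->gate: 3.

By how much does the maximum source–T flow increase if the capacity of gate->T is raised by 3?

Original max flow = 3.
After raising cap(gate->T), augmenting paths through that edge carry 1 more unit.
New max flow = 4. Increase = 1.

1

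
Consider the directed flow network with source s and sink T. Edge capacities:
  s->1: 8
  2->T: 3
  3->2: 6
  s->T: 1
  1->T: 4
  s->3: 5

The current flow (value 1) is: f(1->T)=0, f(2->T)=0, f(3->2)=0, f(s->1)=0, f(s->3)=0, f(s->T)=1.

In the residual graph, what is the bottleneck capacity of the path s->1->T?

Residual capacities along the path: s->1: 8, 1->T: 4.
Minimum is 4.

4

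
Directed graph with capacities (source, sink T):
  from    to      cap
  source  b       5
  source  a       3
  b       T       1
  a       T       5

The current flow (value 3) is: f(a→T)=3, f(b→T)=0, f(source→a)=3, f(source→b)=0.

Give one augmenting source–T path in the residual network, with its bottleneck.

Residual along source→b→T: source→b: 5, b→T: 1.
Bottleneck = min = 1.

source→b→T, bottleneck 1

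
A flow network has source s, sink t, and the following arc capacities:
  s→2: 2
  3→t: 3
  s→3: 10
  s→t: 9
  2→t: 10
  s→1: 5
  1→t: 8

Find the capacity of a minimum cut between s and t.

19

Max flow = 19 (via 4 augmenting paths).
In the residual at optimum, the set reachable from s is {3, s}.
Cut edges: s→2 (cap 2), s→1 (cap 5), s→t (cap 9), 3→t (cap 3). Sum = 19.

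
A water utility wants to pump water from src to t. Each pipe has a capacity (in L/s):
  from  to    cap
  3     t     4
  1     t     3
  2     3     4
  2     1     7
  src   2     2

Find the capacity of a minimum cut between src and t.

2

Max flow = 2 (via 1 augmenting path).
In the residual at optimum, the set reachable from src is {src}.
Cut edges: src->2 (cap 2). Sum = 2.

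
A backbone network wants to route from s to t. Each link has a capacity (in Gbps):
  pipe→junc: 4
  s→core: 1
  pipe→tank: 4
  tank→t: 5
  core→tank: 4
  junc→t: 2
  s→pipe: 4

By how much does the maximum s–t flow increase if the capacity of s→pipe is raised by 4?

2

Original max flow = 5.
After raising cap(s→pipe), augmenting paths through that edge carry 2 more units.
New max flow = 7. Increase = 2.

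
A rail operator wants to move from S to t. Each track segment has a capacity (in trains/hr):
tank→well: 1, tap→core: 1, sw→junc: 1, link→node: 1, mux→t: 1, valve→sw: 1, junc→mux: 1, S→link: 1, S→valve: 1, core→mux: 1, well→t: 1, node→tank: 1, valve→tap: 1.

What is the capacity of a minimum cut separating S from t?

2

Max flow = 2 (via 2 augmenting paths).
In the residual at optimum, the set reachable from S is {S}.
Cut edges: S→link (cap 1), S→valve (cap 1). Sum = 2.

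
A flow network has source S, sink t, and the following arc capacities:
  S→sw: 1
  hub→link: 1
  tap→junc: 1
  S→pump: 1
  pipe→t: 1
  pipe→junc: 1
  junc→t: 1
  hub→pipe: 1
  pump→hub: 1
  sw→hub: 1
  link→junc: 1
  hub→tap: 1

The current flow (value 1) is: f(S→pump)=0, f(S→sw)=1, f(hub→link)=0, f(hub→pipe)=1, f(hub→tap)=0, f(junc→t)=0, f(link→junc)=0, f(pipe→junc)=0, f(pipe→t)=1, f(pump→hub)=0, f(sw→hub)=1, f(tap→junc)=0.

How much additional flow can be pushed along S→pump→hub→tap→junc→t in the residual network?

1

Residual capacities along the path: S→pump: 1, pump→hub: 1, hub→tap: 1, tap→junc: 1, junc→t: 1.
Minimum is 1.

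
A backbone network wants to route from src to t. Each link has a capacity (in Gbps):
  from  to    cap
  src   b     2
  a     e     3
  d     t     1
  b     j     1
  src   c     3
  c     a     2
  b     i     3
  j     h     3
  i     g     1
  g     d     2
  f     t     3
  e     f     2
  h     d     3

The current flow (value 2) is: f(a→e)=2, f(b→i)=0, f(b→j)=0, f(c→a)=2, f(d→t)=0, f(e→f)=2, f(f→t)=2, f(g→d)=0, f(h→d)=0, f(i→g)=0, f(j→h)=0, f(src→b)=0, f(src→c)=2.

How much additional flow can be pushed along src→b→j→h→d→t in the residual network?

Residual capacities along the path: src→b: 2, b→j: 1, j→h: 3, h→d: 3, d→t: 1.
Minimum is 1.

1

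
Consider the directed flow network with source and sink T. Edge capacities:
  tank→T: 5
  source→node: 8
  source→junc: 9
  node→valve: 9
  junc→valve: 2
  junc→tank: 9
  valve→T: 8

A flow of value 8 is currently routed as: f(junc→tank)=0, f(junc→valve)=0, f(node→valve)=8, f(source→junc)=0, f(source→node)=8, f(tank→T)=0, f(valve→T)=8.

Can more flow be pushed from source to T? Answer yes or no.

Residual path source→junc→tank→T has bottleneck 5 > 0.
Pushing 5 along it raises the flow to 13, so the given flow is not maximum.

Yes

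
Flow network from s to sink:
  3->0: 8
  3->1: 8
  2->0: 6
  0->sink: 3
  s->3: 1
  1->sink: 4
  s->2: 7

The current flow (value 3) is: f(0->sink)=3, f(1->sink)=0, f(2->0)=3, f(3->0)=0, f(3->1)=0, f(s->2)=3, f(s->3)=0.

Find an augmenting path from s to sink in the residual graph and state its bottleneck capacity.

Residual along s->3->1->sink: s->3: 1, 3->1: 8, 1->sink: 4.
Bottleneck = min = 1.

s->3->1->sink, bottleneck 1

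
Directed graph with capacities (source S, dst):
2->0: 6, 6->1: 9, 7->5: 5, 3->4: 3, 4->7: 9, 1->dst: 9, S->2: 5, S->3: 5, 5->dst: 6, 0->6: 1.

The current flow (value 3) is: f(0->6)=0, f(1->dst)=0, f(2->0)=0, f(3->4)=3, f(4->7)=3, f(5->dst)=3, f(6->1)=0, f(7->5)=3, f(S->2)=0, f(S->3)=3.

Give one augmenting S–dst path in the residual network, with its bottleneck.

S->2->0->6->1->dst, bottleneck 1

Residual along S->2->0->6->1->dst: S->2: 5, 2->0: 6, 0->6: 1, 6->1: 9, 1->dst: 9.
Bottleneck = min = 1.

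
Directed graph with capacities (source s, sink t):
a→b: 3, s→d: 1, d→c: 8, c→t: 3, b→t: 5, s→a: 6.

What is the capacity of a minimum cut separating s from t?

4

Max flow = 4 (via 2 augmenting paths).
In the residual at optimum, the set reachable from s is {a, s}.
Cut edges: a→b (cap 3), s→d (cap 1). Sum = 4.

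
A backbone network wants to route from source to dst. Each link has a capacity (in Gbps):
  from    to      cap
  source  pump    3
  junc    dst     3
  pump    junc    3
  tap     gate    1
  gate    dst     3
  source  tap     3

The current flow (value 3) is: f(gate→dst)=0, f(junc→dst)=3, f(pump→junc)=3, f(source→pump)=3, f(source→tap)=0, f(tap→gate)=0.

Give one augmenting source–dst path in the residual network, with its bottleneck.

source→tap→gate→dst, bottleneck 1

Residual along source→tap→gate→dst: source→tap: 3, tap→gate: 1, gate→dst: 3.
Bottleneck = min = 1.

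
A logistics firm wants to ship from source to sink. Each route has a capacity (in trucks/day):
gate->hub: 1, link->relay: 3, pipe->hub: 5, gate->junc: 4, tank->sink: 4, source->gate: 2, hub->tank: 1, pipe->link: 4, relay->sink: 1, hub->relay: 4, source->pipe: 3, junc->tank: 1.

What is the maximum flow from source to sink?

3

Augment source->gate->junc->tank->sink: bottleneck 1. Total 1.
Augment source->gate->hub->tank->sink: bottleneck 1. Total 2.
Augment source->pipe->hub->relay->sink: bottleneck 1. Total 3.
No augmenting path remains in the residual graph.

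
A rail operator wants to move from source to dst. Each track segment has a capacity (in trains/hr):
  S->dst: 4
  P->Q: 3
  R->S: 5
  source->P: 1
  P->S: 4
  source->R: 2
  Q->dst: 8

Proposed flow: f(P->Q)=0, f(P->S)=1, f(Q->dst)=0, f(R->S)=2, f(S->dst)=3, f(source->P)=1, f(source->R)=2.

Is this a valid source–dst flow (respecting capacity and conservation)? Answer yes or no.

Every edge has 0 ≤ f(e) ≤ cap(e).
At each intermediate node, inflow equals outflow.

Yes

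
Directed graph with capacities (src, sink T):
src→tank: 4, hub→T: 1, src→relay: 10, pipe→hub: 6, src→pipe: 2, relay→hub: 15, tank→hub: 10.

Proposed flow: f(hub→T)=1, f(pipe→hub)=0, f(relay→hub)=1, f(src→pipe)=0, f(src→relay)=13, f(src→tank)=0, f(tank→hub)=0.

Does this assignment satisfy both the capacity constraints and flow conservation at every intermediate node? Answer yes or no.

No

Capacity violated on src→relay: flow 13 > capacity 10.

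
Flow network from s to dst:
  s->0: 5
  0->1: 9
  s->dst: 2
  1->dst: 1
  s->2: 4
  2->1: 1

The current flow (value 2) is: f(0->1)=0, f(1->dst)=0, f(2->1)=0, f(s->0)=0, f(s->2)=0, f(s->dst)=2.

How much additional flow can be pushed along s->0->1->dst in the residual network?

1

Residual capacities along the path: s->0: 5, 0->1: 9, 1->dst: 1.
Minimum is 1.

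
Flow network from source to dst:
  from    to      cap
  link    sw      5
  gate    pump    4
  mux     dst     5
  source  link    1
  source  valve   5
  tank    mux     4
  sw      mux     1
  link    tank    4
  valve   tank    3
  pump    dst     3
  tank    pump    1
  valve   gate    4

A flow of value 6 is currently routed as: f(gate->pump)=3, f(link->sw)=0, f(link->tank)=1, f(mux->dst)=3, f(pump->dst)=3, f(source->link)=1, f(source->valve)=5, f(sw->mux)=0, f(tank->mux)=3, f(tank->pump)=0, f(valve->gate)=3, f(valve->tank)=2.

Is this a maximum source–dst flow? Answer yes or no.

Yes

Residual reachable from source: {source}; dst is not reachable.
Saturated cut: source->valve, source->link with total capacity 6 = current flow value. Flow is maximum.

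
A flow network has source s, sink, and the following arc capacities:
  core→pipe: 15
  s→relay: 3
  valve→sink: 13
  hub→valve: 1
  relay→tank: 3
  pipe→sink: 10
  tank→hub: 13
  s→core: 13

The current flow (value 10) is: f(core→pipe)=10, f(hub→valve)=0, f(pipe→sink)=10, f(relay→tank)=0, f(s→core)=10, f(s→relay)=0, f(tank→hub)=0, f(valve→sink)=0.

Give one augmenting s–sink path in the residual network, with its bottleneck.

Residual along s→relay→tank→hub→valve→sink: s→relay: 3, relay→tank: 3, tank→hub: 13, hub→valve: 1, valve→sink: 13.
Bottleneck = min = 1.

s→relay→tank→hub→valve→sink, bottleneck 1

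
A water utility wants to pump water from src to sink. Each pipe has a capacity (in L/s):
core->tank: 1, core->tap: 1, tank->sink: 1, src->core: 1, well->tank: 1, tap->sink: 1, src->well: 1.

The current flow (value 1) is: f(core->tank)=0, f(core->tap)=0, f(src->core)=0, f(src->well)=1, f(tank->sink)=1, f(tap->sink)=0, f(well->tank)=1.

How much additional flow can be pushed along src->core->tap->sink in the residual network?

1

Residual capacities along the path: src->core: 1, core->tap: 1, tap->sink: 1.
Minimum is 1.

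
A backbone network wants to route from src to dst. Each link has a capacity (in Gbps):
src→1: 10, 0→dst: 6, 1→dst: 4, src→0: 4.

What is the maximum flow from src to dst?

8

Augment src→0→dst: bottleneck 4. Total 4.
Augment src→1→dst: bottleneck 4. Total 8.
No augmenting path remains in the residual graph.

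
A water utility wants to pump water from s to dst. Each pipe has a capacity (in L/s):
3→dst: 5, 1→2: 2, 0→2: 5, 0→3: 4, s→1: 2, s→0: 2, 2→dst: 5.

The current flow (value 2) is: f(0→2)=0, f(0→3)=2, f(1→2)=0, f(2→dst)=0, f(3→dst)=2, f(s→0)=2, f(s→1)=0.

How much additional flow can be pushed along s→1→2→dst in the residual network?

Residual capacities along the path: s→1: 2, 1→2: 2, 2→dst: 5.
Minimum is 2.

2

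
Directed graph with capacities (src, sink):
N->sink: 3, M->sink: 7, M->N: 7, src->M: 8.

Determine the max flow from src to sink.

8

Augment src->M->sink: bottleneck 7. Total 7.
Augment src->M->N->sink: bottleneck 1. Total 8.
No augmenting path remains in the residual graph.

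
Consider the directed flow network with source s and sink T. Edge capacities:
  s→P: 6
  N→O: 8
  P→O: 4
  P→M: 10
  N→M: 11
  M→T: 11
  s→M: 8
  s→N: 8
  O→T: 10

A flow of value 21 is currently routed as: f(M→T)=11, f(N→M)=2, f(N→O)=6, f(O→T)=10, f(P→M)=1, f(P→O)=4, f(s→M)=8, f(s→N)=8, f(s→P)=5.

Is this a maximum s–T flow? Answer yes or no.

Yes

Residual reachable from s: {M, N, O, P, s}; T is not reachable.
Saturated cut: O→T, M→T with total capacity 21 = current flow value. Flow is maximum.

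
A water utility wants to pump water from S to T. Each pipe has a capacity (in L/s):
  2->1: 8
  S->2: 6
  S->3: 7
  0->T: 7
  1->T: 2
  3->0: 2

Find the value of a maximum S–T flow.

Augment S->3->0->T: bottleneck 2. Total 2.
Augment S->2->1->T: bottleneck 2. Total 4.
No augmenting path remains in the residual graph.

4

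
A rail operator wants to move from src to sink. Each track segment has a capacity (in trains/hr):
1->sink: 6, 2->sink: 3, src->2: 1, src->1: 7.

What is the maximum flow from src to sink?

Augment src->1->sink: bottleneck 6. Total 6.
Augment src->2->sink: bottleneck 1. Total 7.
No augmenting path remains in the residual graph.

7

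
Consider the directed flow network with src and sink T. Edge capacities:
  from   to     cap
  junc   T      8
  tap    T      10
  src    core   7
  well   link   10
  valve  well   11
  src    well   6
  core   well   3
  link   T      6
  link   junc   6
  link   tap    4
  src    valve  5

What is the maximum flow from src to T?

10

Augment src→well→link→T: bottleneck 6. Total 6.
Augment src→valve→well→link→junc→T: bottleneck 4. Total 10.
No augmenting path remains in the residual graph.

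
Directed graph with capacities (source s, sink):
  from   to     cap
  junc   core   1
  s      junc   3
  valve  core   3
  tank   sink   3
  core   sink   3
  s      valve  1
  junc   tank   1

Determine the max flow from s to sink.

3

Augment s->junc->core->sink: bottleneck 1. Total 1.
Augment s->junc->tank->sink: bottleneck 1. Total 2.
Augment s->valve->core->sink: bottleneck 1. Total 3.
No augmenting path remains in the residual graph.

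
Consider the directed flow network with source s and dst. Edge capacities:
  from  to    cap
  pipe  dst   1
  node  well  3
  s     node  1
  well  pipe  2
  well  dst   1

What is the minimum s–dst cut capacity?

1

Max flow = 1 (via 1 augmenting path).
In the residual at optimum, the set reachable from s is {s}.
Cut edges: s→node (cap 1). Sum = 1.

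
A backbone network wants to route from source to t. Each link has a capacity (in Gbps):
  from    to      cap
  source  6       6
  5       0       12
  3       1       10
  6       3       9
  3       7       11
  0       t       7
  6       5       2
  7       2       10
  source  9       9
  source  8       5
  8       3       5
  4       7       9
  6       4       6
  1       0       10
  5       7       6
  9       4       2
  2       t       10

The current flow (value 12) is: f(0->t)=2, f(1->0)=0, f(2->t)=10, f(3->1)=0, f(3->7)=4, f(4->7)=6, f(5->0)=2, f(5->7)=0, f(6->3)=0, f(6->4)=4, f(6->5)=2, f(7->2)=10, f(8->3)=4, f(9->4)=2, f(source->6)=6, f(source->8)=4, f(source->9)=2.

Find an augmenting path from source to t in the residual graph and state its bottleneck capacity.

source->8->3->1->0->t, bottleneck 1

Residual along source->8->3->1->0->t: source->8: 1, 8->3: 1, 3->1: 10, 1->0: 10, 0->t: 5.
Bottleneck = min = 1.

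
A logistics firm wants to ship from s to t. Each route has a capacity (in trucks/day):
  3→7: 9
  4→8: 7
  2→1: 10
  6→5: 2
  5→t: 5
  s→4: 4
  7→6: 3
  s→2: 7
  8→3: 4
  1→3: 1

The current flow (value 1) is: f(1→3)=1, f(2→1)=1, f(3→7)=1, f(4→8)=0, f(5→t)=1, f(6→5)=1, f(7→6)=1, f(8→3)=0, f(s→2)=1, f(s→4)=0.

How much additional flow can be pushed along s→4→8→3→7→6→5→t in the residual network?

Residual capacities along the path: s→4: 4, 4→8: 7, 8→3: 4, 3→7: 8, 7→6: 2, 6→5: 1, 5→t: 4.
Minimum is 1.

1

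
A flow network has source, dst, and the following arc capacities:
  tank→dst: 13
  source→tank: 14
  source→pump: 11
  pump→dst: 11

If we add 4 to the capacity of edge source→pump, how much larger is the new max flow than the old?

Original max flow = 24.
Even with extra capacity on source→pump, another cut of capacity 24 remains binding.
New max flow = 24. Increase = 0.

0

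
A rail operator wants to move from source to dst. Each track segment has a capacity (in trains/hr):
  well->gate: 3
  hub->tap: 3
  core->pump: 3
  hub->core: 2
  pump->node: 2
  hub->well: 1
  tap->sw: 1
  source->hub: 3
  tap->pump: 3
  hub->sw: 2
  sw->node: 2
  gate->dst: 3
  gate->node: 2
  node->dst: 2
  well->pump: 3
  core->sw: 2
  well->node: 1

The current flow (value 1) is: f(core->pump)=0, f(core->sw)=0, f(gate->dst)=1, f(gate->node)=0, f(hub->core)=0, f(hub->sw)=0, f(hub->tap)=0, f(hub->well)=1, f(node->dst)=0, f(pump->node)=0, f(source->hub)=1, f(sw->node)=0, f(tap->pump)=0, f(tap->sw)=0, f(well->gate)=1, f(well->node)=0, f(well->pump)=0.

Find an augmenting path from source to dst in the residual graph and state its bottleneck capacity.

source->hub->sw->node->dst, bottleneck 2

Residual along source->hub->sw->node->dst: source->hub: 2, hub->sw: 2, sw->node: 2, node->dst: 2.
Bottleneck = min = 2.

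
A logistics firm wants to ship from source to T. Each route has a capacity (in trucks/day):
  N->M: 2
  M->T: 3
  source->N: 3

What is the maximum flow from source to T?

2

Augment source->N->M->T: bottleneck 2. Total 2.
No augmenting path remains in the residual graph.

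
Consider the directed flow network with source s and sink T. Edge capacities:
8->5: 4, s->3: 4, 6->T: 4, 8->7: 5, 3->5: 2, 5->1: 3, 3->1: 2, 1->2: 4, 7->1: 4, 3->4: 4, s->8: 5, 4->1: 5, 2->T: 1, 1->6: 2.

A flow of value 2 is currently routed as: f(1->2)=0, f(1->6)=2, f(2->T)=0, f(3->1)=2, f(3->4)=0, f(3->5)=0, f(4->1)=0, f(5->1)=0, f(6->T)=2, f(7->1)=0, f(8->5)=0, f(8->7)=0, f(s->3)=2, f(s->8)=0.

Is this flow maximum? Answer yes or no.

Residual path s->3->4->1->2->T has bottleneck 1 > 0.
Pushing 1 along it raises the flow to 3, so the given flow is not maximum.

No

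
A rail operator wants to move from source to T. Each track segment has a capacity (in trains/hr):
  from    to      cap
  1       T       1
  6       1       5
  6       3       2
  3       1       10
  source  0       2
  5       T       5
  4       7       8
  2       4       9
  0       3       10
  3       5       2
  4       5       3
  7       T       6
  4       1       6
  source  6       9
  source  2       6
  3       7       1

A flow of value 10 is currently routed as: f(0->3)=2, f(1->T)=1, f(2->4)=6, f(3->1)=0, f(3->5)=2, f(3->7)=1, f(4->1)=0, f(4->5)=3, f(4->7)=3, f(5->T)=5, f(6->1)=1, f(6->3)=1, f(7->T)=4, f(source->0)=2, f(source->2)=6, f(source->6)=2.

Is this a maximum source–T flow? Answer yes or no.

Yes

Residual reachable from source: {0, 1, 3, 6, source}; T is not reachable.
Saturated cut: source->2, 3->5, 3->7, 1->T with total capacity 10 = current flow value. Flow is maximum.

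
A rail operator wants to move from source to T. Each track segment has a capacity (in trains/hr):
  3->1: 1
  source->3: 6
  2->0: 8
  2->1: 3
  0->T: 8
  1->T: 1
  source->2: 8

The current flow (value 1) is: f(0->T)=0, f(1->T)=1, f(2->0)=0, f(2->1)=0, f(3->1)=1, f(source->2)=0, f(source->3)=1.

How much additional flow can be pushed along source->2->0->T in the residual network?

Residual capacities along the path: source->2: 8, 2->0: 8, 0->T: 8.
Minimum is 8.

8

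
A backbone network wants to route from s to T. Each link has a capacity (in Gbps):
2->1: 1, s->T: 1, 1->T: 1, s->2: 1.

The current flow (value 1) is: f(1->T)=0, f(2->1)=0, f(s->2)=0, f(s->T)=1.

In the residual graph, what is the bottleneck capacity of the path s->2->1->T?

Residual capacities along the path: s->2: 1, 2->1: 1, 1->T: 1.
Minimum is 1.

1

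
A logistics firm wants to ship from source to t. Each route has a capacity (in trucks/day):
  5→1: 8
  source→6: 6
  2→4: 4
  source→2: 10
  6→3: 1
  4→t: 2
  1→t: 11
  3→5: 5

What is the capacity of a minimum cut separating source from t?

3

Max flow = 3 (via 2 augmenting paths).
In the residual at optimum, the set reachable from source is {2, 4, 6, source}.
Cut edges: 6→3 (cap 1), 4→t (cap 2). Sum = 3.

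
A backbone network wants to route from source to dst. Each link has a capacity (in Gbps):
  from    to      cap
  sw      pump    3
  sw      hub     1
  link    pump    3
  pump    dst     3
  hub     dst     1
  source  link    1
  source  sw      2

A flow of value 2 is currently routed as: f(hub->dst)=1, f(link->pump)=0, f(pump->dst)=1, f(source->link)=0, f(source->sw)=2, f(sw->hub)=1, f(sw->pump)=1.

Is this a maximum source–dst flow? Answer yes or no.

Residual path source->link->pump->dst has bottleneck 1 > 0.
Pushing 1 along it raises the flow to 3, so the given flow is not maximum.

No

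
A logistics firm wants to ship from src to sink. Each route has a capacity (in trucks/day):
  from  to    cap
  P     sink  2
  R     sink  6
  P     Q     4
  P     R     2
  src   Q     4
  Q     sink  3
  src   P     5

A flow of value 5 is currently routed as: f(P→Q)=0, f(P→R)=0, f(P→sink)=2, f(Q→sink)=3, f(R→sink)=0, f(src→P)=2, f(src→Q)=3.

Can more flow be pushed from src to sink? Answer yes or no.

Residual path src→P→R→sink has bottleneck 2 > 0.
Pushing 2 along it raises the flow to 7, so the given flow is not maximum.

Yes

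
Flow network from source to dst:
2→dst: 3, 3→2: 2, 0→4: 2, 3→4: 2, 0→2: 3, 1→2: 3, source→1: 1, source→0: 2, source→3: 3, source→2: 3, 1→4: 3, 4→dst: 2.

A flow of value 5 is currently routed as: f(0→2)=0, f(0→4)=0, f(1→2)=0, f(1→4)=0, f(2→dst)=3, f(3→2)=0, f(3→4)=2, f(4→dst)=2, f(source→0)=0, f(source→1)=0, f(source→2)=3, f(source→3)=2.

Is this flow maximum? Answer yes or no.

Yes

Residual reachable from source: {0, 1, 2, 3, 4, source}; dst is not reachable.
Saturated cut: 2→dst, 4→dst with total capacity 5 = current flow value. Flow is maximum.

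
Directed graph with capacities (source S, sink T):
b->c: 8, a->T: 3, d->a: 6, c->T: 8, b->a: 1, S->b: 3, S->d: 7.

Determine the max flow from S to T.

6

Augment S->d->a->T: bottleneck 3. Total 3.
Augment S->b->c->T: bottleneck 3. Total 6.
No augmenting path remains in the residual graph.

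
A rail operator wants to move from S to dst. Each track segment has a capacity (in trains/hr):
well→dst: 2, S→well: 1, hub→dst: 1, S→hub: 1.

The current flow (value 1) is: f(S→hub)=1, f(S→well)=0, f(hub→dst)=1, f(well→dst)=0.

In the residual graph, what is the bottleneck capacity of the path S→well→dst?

Residual capacities along the path: S→well: 1, well→dst: 2.
Minimum is 1.

1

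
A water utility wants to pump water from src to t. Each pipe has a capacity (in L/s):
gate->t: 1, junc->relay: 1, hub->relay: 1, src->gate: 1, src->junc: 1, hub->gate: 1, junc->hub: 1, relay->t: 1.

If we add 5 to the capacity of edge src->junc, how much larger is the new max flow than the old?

0

Original max flow = 2.
Even with extra capacity on src->junc, another cut of capacity 2 remains binding.
New max flow = 2. Increase = 0.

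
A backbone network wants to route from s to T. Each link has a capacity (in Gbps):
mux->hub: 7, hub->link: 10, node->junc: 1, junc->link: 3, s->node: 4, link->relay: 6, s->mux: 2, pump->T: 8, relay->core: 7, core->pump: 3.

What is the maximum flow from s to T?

Augment s->node->junc->link->relay->core->pump->T: bottleneck 1. Total 1.
Augment s->mux->hub->link->relay->core->pump->T: bottleneck 2. Total 3.
No augmenting path remains in the residual graph.

3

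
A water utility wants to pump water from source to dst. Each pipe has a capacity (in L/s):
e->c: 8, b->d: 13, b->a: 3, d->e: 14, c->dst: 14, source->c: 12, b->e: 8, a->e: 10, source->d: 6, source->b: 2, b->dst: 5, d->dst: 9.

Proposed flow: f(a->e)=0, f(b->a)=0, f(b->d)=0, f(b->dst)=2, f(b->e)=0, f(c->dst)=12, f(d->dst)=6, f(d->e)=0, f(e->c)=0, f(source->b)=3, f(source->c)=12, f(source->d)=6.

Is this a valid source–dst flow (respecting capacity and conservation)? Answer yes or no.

No

Capacity violated on source->b: flow 3 > capacity 2.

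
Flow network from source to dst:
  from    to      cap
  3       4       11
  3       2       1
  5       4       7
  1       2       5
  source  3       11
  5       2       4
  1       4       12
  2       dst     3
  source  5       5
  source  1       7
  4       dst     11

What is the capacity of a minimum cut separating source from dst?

14

Max flow = 14 (via 4 augmenting paths).
In the residual at optimum, the set reachable from source is {1, 2, 3, 4, 5, source}.
Cut edges: 2→dst (cap 3), 4→dst (cap 11). Sum = 14.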